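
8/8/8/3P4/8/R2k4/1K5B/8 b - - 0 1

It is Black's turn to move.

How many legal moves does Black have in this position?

5

Black to move; king on d3.
In check: yes, from the white rook on a3.
Legal moves: Ke4, Kd4, Kc4, Ke2, Kd2.
Count: 5.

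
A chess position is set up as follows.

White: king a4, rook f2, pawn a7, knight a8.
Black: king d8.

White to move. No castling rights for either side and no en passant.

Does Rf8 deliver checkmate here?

no

After Rf8: black king on d8; in check: yes, from the white rook on f8.
Black has 2 legal replies: Ke7, Kd7.
In check but a legal move exists → not checkmate.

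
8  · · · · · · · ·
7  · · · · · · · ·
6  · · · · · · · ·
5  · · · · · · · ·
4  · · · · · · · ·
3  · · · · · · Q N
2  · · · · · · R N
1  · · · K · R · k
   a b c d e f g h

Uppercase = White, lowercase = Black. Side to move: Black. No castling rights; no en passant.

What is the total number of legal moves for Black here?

Black to move; king on h1.
In check: yes, from the white rook on f1.
Legal moves: none.
Count: 0.

0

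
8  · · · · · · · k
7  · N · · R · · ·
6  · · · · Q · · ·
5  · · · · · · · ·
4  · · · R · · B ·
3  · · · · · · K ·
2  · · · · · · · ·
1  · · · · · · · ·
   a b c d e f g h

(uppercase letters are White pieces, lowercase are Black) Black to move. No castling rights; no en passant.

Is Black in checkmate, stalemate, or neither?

stalemate

Black to move; black king on h8.
In check: no.
King squares — g7: attacked by Re7; h7: attacked by Re7; g8: attacked by Qe6.
Legal moves for Black: none.
Not in check and no legal moves → stalemate.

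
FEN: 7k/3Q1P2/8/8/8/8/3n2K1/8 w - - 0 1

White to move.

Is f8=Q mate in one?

yes

After f8=Q: black king on h8; in check: yes, from the white queen on f8.
King squares — g7: attacked by Qd7; h7: attacked by Qd7; g8: attacked by Qf8.
Black has no legal moves → checkmate.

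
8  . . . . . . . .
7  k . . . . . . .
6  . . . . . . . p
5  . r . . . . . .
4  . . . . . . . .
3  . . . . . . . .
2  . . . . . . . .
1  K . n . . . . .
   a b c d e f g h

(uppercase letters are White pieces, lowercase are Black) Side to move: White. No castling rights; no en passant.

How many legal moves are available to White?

0

White to move; king on a1.
In check: no.
Legal moves: none.
Count: 0.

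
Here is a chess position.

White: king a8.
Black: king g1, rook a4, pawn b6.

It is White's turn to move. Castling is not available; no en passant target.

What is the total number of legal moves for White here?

White to move; king on a8.
In check: yes, from the black rook on a4.
Legal moves: Kb8, Kb7.
Count: 2.

2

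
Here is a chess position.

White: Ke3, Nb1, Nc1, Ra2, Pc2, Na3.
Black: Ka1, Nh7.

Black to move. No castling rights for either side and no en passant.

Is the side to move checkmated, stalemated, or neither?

checkmate

Black to move; black king on a1.
In check: yes, from the white rook on a2.
King squares — b1: attacked by Na3; a2: attacked by Nc1; b2: attacked by Ra2.
Legal moves for Black: none.
In check with no legal moves → checkmate.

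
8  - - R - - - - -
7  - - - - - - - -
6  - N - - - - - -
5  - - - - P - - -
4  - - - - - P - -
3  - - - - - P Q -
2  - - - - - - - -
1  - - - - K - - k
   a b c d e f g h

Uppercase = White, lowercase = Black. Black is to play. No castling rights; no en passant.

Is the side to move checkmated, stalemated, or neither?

stalemate

Black to move; black king on h1.
In check: no.
King squares — g1: attacked by Qg3; g2: attacked by Qg3; h2: attacked by Qg3.
Legal moves for Black: none.
Not in check and no legal moves → stalemate.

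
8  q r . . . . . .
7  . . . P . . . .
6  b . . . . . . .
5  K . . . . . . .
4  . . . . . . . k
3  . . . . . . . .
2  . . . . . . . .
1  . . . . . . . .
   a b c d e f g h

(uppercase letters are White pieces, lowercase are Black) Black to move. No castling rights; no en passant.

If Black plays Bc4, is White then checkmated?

yes

After Bc4: white king on a5; in check: yes, from the black queen on a8.
King squares — a4: attacked by Qa8; b4: attacked by Rb8; b5: attacked by Bc4; a6: attacked by Bc4; b6: attacked by Rb8.
White has no legal moves → checkmate.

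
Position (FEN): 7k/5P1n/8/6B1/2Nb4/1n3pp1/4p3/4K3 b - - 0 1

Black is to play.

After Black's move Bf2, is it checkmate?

yes

After Bf2: white king on e1; in check: yes, from the black bishop on f2.
King squares — d1: attacked by Pe2; f1: attacked by Pe2; d2: attacked by Nb3; e2: attacked by Pf3; f2: attacked by Pg3.
White has no legal moves → checkmate.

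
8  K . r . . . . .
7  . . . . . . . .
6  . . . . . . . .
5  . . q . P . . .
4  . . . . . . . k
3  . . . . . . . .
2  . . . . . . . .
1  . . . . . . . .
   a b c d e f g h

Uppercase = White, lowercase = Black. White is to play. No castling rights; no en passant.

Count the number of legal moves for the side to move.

White to move; king on a8.
In check: yes, from the black rook on c8.
Legal moves: Kb7.
Count: 1.

1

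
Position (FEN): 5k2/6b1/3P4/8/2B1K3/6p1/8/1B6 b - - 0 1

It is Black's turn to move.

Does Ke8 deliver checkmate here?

no

After Ke8: white king on e4; in check: no.
White is not in check, so this cannot be checkmate.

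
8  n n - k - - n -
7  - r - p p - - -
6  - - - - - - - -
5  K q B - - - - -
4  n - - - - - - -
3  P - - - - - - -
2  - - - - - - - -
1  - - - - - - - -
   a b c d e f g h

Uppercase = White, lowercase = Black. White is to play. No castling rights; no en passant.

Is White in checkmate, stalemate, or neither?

White to move; white king on a5.
In check: yes, from the black queen on b5.
King squares — a4: attacked by Qb5; b4: attacked by Qb5; b5: attacked by Rb7; a6: attacked by Qb5; b6: attacked by Na4.
Legal moves for White: none.
In check with no legal moves → checkmate.

checkmate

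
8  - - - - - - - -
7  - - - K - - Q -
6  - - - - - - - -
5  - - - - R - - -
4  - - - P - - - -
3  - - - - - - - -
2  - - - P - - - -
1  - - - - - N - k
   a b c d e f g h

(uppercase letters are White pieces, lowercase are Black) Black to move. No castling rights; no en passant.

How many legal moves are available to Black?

Black to move; king on h1.
In check: no.
Legal moves: none.
Count: 0.

0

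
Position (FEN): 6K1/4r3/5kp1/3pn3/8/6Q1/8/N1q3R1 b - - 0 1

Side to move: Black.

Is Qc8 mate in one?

yes

After Qc8: white king on g8; in check: yes, from the black queen on c8.
King squares — f7: attacked by Ne5; g7: attacked by Kf6; h7: attacked by Re7; f8: attacked by Qc8; h8: attacked by Qc8.
White has no legal moves → checkmate.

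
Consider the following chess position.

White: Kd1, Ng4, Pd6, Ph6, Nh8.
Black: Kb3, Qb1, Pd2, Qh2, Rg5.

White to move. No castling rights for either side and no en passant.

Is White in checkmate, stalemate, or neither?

White to move; white king on d1.
In check: yes, from the black queen on b1.
King squares — c1: attacked by Qb1; e1: attacked by Qb1; c2: attacked by Qb1; d2: attacked by Qh2; e2: attacked by Qh2.
Legal moves for White: none.
In check with no legal moves → checkmate.

checkmate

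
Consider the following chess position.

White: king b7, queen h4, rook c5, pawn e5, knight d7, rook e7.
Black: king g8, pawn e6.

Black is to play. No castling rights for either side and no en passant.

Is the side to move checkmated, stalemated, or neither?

stalemate

Black to move; black king on g8.
In check: no.
King squares — f7: attacked by Re7; g7: attacked by Re7; h7: attacked by Qh4; f8: attacked by Nd7; h8: attacked by Qh4.
Legal moves for Black: none.
Not in check and no legal moves → stalemate.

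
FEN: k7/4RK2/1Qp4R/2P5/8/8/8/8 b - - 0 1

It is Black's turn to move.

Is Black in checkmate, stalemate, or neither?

Black to move; black king on a8.
In check: no.
King squares — a7: attacked by Qb6; b7: attacked by Qb6; b8: attacked by Qb6.
Legal moves for Black: none.
Not in check and no legal moves → stalemate.

stalemate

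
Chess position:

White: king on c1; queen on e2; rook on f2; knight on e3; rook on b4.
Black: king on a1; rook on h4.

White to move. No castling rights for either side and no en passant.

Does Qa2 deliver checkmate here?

After Qa2: black king on a1; in check: yes, from the white queen on a2.
King squares — b1: attacked by Kc1; a2: attacked by Rf2; b2: attacked by Kc1.
Black has no legal moves → checkmate.

yes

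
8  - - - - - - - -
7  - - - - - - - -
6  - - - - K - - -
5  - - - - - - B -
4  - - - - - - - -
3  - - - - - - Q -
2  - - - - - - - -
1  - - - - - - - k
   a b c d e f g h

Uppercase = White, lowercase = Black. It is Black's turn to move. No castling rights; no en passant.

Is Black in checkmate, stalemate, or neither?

stalemate

Black to move; black king on h1.
In check: no.
King squares — g1: attacked by Qg3; g2: attacked by Qg3; h2: attacked by Qg3.
Legal moves for Black: none.
Not in check and no legal moves → stalemate.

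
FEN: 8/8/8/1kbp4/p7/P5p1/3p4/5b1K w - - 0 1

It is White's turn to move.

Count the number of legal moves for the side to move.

White to move; king on h1.
In check: no.
Legal moves: none.
Count: 0.

0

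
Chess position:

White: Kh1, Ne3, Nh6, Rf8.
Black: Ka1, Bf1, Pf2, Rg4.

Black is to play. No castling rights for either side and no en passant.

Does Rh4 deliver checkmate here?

yes

After Rh4: white king on h1; in check: yes, from the black rook on h4.
King squares — g1: attacked by Pf2; g2: attacked by Bf1; h2: attacked by Rh4.
White has no legal moves → checkmate.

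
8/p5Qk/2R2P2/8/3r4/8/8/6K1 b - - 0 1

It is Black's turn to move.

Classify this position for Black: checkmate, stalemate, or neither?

Black to move; black king on h7.
In check: yes, from the white queen on g7.
King squares — g6: attacked by Qg7; h6: attacked by Qg7; g7: attacked by Pf6; g8: attacked by Qg7; h8: attacked by Qg7.
Legal moves for Black: none.
In check with no legal moves → checkmate.

checkmate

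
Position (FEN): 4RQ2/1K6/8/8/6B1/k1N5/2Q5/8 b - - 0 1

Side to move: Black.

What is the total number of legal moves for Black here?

Black to move; king on a3.
In check: yes, from the white queen on f8.
Legal moves: none.
Count: 0.

0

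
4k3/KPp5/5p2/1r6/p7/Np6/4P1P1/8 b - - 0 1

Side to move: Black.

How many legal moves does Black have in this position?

19

Black to move; king on e8.
In check: no.
Legal moves: Kf8, Kd8, Kf7, Ke7, Kd7, Rxb7+, Rb6, Rh5, Rg5, Rf5, Re5, Rd5, Rc5, Ra5+, Rb4, c6, f5, b2, c5.
Count: 19.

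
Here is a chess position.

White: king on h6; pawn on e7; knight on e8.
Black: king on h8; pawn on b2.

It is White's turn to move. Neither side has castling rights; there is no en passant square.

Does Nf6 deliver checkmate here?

no

After Nf6: black king on h8; in check: no.
Black is not in check, so this cannot be checkmate.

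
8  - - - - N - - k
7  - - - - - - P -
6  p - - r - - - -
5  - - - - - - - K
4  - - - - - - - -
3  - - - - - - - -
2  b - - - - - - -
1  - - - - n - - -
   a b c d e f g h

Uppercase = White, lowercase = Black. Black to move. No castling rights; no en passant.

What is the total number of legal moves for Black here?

Black to move; king on h8.
In check: yes, from the white pawn on g7.
Legal moves: Kg8, Kh7.
Count: 2.

2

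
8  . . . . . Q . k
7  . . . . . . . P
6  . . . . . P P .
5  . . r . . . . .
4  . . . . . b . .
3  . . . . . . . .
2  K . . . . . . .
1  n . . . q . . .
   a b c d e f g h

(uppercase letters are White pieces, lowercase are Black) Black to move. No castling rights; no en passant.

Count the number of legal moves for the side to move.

0

Black to move; king on h8.
In check: yes, from the white queen on f8.
Legal moves: none.
Count: 0.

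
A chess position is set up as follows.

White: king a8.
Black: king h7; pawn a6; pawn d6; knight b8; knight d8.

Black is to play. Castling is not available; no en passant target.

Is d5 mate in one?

After d5: white king on a8; in check: no.
White is not in check, so this cannot be checkmate.

no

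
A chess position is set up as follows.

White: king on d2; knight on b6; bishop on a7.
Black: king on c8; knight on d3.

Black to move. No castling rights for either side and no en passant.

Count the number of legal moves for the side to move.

Black to move; king on c8.
In check: yes, from the white knight on b6.
Legal moves: Kd8, Kc7, Kb7.
Count: 3.

3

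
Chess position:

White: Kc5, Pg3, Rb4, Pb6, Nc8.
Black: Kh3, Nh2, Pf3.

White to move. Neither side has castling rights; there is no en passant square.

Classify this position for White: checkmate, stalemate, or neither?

neither

White to move; white king on c5.
In check: no.
Legal moves for White include: Ne7, Na7, Nd6, Kd6, Kc6, Kd5, Kb5, Kd4, Kc4, Rb5, Rh4+, Rg4, Rf4, Re4, Rd4, Rc4, Ra4, Rb3, ... (list truncated; more exist).
White has legal moves and is not in check → neither.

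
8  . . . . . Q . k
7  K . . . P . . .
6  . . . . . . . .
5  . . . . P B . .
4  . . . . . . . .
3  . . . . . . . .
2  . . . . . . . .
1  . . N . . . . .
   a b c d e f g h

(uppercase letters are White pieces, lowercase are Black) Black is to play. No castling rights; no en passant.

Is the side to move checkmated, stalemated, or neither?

checkmate

Black to move; black king on h8.
In check: yes, from the white queen on f8.
King squares — g7: attacked by Qf8; h7: attacked by Bf5; g8: attacked by Qf8.
Legal moves for Black: none.
In check with no legal moves → checkmate.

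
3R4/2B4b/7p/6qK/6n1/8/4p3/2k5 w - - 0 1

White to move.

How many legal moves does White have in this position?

White to move; king on h5.
In check: yes, from the black queen on g5.
Legal moves: none.
Count: 0.

0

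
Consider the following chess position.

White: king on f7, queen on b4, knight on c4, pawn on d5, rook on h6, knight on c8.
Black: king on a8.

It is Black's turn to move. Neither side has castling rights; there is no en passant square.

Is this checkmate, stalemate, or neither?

stalemate

Black to move; black king on a8.
In check: no.
King squares — a7: attacked by Nc8; b7: attacked by Qb4; b8: attacked by Qb4.
Legal moves for Black: none.
Not in check and no legal moves → stalemate.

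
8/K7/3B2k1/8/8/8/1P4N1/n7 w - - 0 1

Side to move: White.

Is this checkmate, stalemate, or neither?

neither

White to move; white king on a7.
In check: no.
Legal moves for White include: Kb8, Ka8, Kb7, Kb6, Ka6, Bf8, Bb8, Be7, Bc7, Be5, Bc5, Bf4, Bb4, Bg3, Ba3, Bh2, Nh4+, Nf4+, ... (list truncated; more exist).
White has legal moves and is not in check → neither.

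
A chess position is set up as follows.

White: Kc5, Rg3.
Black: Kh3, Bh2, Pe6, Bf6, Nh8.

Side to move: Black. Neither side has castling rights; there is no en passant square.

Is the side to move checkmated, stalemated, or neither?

Black to move; black king on h3.
In check: yes, from the white rook on g3.
Legal moves for Black: Kh4, Kxg3, Bxg3.
Black is in check but has 3 legal moves → neither.

neither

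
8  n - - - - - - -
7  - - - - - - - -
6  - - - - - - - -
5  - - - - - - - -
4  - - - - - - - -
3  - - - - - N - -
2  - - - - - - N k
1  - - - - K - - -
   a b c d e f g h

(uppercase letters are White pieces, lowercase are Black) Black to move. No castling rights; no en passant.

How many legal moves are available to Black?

4

Black to move; king on h2.
In check: yes, from the white knight on f3.
Legal moves: Kh3, Kg3, Kxg2, Kh1.
Count: 4.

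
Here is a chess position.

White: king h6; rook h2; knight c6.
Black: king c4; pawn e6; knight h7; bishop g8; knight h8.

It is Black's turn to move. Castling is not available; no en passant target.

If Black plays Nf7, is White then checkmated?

After Nf7: white king on h6; in check: yes, from the black knight on f7.
White has 3 legal replies: Kg7, Kg6, Kh5.
In check but a legal move exists → not checkmate.

no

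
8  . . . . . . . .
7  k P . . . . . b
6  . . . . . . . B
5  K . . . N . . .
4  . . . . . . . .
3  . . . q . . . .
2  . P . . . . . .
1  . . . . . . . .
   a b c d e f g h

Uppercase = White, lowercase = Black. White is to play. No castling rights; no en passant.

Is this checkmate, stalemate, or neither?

neither

White to move; white king on a5.
In check: no.
Legal moves for White include: Bf8, Bg7, Bg5, Bf4, Be3+, Bd2, Bc1, Nf7, Nd7, Ng6, Nc6+, Ng4, Nc4, Nf3, Nxd3, Kb4, Ka4, b8=Q+, ... (list truncated; more exist).
White has legal moves and is not in check → neither.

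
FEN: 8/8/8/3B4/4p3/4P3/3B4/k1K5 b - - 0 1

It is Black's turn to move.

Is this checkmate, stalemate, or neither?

stalemate

Black to move; black king on a1.
In check: no.
King squares — b1: attacked by Kc1; a2: attacked by Bd5; b2: attacked by Kc1.
Legal moves for Black: none.
Not in check and no legal moves → stalemate.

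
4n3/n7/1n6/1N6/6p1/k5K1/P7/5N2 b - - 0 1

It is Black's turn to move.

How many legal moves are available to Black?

Black to move; king on a3.
In check: yes, from the white knight on b5.
Legal moves: Kb4, Ka4, Kb2, Kxa2, Nxb5.
Count: 5.

5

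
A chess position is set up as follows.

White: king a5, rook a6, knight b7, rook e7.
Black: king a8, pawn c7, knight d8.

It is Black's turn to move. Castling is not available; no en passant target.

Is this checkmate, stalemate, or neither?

neither

Black to move; black king on a8.
In check: yes, from the white rook on a6.
King squares — a7: attacked by Ra6; b7: available; b8: available.
Legal moves for Black: Kb8, Kxb7.
Black is in check but has 2 legal moves → neither.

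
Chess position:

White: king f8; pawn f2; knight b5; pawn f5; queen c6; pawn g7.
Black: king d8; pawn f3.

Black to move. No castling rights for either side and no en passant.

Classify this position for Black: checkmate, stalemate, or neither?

stalemate

Black to move; black king on d8.
In check: no.
King squares — c7: attacked by Nb5; d7: attacked by Qc6; e7: attacked by Kf8; c8: attacked by Qc6; e8: attacked by Qc6.
Legal moves for Black: none.
Not in check and no legal moves → stalemate.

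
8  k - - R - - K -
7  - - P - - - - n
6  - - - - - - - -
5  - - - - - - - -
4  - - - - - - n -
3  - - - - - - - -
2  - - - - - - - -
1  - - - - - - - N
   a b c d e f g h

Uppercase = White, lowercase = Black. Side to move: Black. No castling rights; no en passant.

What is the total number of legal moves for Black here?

2

Black to move; king on a8.
In check: yes, from the white rook on d8.
Legal moves: Kb7, Ka7.
Count: 2.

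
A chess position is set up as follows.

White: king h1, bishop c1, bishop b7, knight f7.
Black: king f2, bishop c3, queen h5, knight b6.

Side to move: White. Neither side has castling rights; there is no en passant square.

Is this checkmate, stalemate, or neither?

White to move; white king on h1.
In check: yes, from the black queen on h5.
King squares — g1: attacked by Kf2; g2: attacked by Kf2; h2: attacked by Qh5.
Legal moves for White: none.
In check with no legal moves → checkmate.

checkmate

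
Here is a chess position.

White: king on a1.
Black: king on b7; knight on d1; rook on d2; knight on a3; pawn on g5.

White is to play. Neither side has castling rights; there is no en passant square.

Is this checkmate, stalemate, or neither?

White to move; white king on a1.
In check: no.
King squares — b1: attacked by Na3; a2: attacked by Rd2; b2: attacked by Nd1.
Legal moves for White: none.
Not in check and no legal moves → stalemate.

stalemate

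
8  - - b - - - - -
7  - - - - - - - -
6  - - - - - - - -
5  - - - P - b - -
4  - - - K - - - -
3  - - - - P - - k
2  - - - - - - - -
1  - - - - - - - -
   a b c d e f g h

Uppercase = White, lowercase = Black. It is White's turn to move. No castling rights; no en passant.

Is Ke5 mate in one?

After Ke5: black king on h3; in check: no.
Black is not in check, so this cannot be checkmate.

no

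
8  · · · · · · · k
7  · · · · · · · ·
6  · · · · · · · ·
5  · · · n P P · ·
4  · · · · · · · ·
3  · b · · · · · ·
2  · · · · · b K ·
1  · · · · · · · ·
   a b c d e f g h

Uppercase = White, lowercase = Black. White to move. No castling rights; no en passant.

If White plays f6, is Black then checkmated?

no

After f6: black king on h8; in check: no.
Black is not in check, so this cannot be checkmate.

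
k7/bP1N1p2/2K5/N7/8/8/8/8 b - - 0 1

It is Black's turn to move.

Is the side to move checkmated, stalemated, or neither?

checkmate

Black to move; black king on a8.
In check: yes, from the white pawn on b7.
King squares — a7: own bishop; b7: attacked by Na5; b8: attacked by Nd7.
Legal moves for Black: none.
In check with no legal moves → checkmate.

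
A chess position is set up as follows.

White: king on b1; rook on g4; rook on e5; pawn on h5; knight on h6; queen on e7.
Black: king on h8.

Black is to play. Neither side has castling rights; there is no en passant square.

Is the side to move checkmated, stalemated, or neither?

stalemate

Black to move; black king on h8.
In check: no.
King squares — g7: attacked by Rg4; h7: attacked by Qe7; g8: attacked by Rg4.
Legal moves for Black: none.
Not in check and no legal moves → stalemate.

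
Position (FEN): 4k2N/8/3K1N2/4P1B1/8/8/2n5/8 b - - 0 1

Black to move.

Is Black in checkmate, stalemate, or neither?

neither

Black to move; black king on e8.
In check: yes, from the white knight on f6.
King squares — d7: attacked by Kd6; e7: attacked by Kd6; f7: attacked by Nh8; d8: available; f8: available.
Legal moves for Black: Kf8, Kd8.
Black is in check but has 2 legal moves → neither.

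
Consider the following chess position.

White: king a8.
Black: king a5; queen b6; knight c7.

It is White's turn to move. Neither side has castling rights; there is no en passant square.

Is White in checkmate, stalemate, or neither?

White to move; white king on a8.
In check: yes, from the black knight on c7.
King squares — a7: attacked by Qb6; b7: attacked by Qb6; b8: attacked by Qb6.
Legal moves for White: none.
In check with no legal moves → checkmate.

checkmate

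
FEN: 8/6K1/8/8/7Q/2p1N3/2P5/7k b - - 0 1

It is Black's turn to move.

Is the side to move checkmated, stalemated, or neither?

neither

Black to move; black king on h1.
In check: yes, from the white queen on h4.
Legal moves for Black: Kg1.
Black is in check but has 1 legal move → neither.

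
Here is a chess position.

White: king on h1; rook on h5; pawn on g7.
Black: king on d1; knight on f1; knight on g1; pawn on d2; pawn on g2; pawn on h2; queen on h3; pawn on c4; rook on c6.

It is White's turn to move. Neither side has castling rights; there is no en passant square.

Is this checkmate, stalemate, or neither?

checkmate

White to move; white king on h1.
In check: yes, from the black pawn on g2.
King squares — g1: attacked by Ph2; g2: attacked by Qh3; h2: attacked by Nf1.
Legal moves for White: none.
In check with no legal moves → checkmate.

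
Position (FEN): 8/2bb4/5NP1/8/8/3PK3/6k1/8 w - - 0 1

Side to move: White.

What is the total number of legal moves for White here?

14

White to move; king on e3.
In check: no.
Legal moves: Ng8, Ne8, Nh7, Nxd7, Nh5, Nd5, Ng4, Ne4, Ke4, Kd4, Ke2, Kd2, g7, d4.
Count: 14.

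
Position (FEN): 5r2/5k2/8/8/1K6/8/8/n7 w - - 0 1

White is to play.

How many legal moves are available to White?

7

White to move; king on b4.
In check: no.
Legal moves: Kc5, Kb5, Ka5, Kc4, Ka4, Kc3, Ka3.
Count: 7.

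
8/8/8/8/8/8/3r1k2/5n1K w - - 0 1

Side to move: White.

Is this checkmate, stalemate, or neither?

stalemate

White to move; white king on h1.
In check: no.
King squares — g1: attacked by Kf2; g2: attacked by Kf2; h2: attacked by Nf1.
Legal moves for White: none.
Not in check and no legal moves → stalemate.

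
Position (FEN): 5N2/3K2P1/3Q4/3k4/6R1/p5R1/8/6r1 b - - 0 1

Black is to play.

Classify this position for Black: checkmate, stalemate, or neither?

checkmate

Black to move; black king on d5.
In check: yes, from the white queen on d6.
King squares — c4: attacked by Rg4; d4: attacked by Rg4; e4: attacked by Rg4; c5: attacked by Qd6; e5: attacked by Qd6; c6: attacked by Qd6; d6: attacked by Kd7; e6: attacked by Qd6.
Legal moves for Black: none.
In check with no legal moves → checkmate.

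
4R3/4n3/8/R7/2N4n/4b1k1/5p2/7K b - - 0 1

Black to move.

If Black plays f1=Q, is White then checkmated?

After f1=Q: white king on h1; in check: yes, from the black queen on f1.
King squares — g1: attacked by Qf1; g2: attacked by Qf1; h2: attacked by Kg3.
White has no legal moves → checkmate.

yes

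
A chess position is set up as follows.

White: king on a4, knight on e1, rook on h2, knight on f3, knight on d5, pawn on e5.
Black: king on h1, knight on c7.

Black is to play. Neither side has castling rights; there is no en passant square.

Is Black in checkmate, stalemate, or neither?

Black to move; black king on h1.
In check: yes, from the white rook on h2.
King squares — g1: attacked by Nf3; g2: attacked by Ne1; h2: attacked by Nf3.
Legal moves for Black: none.
In check with no legal moves → checkmate.

checkmate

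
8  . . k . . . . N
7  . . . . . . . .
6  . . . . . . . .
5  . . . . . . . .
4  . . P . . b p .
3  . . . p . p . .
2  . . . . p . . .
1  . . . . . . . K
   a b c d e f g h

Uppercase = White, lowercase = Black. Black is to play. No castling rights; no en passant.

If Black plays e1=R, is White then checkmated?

After e1=R: white king on h1; in check: yes, from the black rook on e1.
King squares — g1: attacked by Re1; g2: attacked by Pf3; h2: attacked by Bf4.
White has no legal moves → checkmate.

yes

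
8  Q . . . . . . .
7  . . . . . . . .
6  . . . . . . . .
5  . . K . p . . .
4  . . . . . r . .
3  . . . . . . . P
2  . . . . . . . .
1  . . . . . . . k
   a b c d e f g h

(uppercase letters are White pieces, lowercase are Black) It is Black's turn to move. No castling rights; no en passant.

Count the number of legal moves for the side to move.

5

Black to move; king on h1.
In check: yes, from the white queen on a8.
Legal moves: Kh2, Kg1, Re4, Rf3, e4.
Count: 5.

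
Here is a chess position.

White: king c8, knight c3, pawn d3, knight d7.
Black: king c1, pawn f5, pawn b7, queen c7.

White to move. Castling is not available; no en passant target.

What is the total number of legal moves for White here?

White to move; king on c8.
In check: yes, from the black queen on c7.
Legal moves: Kxc7.
Count: 1.

1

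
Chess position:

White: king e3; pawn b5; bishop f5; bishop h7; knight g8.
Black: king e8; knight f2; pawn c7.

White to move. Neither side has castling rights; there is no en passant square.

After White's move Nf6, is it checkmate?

no

After Nf6: black king on e8; in check: yes, from the white knight on f6.
Black has 4 legal replies: Kf8, Kd8, Kf7, Ke7.
In check but a legal move exists → not checkmate.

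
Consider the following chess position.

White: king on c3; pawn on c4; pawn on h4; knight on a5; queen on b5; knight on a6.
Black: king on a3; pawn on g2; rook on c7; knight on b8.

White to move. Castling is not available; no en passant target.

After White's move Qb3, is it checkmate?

After Qb3: black king on a3; in check: yes, from the white queen on b3.
King squares — a2: attacked by Qb3; b2: attacked by Qb3; b3: attacked by Kc3; a4: attacked by Qb3; b4: attacked by Qb3.
Black has no legal moves → checkmate.

yes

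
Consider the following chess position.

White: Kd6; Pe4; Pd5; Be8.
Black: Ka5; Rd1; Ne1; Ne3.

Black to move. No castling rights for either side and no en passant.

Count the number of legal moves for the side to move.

21

Black to move; king on a5.
In check: no.
Legal moves: Kb6, Ka6, Kb4, Nf5+, Nxd5, Ng4, Nc4+, N3g2, N3c2, Nf1, Nf3, Nd3, N1g2, N1c2, Rxd5+, Rd4, Rd3, Rd2, Rc1, Rb1, Ra1.
Count: 21.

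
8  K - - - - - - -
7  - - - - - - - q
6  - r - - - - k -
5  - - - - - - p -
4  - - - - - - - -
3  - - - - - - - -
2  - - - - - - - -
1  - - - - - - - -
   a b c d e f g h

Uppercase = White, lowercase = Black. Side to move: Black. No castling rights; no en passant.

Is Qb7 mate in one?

After Qb7: white king on a8; in check: yes, from the black queen on b7.
King squares — a7: attacked by Qb7; b7: attacked by Rb6; b8: attacked by Qb7.
White has no legal moves → checkmate.

yes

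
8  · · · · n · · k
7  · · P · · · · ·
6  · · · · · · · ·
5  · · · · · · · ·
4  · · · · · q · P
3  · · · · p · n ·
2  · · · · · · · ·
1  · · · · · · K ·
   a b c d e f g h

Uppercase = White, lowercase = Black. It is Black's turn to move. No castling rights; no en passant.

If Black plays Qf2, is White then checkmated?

After Qf2: white king on g1; in check: yes, from the black queen on f2.
King squares — f1: attacked by Qf2; h1: attacked by Ng3; f2: attacked by Pe3; g2: attacked by Qf2; h2: attacked by Qf2.
White has no legal moves → checkmate.

yes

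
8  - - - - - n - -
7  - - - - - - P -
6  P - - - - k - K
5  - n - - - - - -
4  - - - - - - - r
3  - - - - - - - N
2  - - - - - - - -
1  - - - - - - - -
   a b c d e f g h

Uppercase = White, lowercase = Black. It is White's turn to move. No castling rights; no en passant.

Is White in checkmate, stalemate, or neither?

checkmate

White to move; white king on h6.
In check: yes, from the black rook on h4.
King squares — g5: attacked by Kf6; h5: attacked by Rh4; g6: attacked by Kf6; g7: own pawn; h7: attacked by Rh4.
Legal moves for White: none.
In check with no legal moves → checkmate.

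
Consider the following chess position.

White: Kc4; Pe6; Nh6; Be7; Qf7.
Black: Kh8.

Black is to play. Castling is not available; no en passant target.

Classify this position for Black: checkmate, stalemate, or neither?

stalemate

Black to move; black king on h8.
In check: no.
King squares — g7: attacked by Qf7; h7: attacked by Qf7; g8: attacked by Nh6.
Legal moves for Black: none.
Not in check and no legal moves → stalemate.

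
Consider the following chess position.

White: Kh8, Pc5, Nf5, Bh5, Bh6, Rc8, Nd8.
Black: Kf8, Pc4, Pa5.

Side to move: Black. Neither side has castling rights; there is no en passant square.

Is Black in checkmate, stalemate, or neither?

checkmate

Black to move; black king on f8.
In check: yes, from the white bishop on h6.
King squares — e7: attacked by Nf5; f7: attacked by Bh5; g7: attacked by Nf5; e8: attacked by Bh5; g8: attacked by Kh8.
Legal moves for Black: none.
In check with no legal moves → checkmate.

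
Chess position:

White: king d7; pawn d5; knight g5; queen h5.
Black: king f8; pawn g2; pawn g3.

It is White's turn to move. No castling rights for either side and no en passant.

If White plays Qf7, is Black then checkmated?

yes

After Qf7: black king on f8; in check: yes, from the white queen on f7.
King squares — e7: attacked by Kd7; f7: attacked by Ng5; g7: attacked by Qf7; e8: attacked by Kd7; g8: attacked by Qf7.
Black has no legal moves → checkmate.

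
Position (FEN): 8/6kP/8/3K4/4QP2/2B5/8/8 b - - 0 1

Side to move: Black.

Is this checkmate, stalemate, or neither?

Black to move; black king on g7.
In check: yes, from the white bishop on c3.
Legal moves for Black: Kf8, Kf7, Kh6.
Black is in check but has 3 legal moves → neither.

neither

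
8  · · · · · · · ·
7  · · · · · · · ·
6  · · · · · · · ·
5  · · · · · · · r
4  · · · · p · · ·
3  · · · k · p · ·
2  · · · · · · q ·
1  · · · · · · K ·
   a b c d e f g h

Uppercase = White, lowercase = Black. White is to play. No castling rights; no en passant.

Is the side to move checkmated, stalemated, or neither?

White to move; white king on g1.
In check: yes, from the black queen on g2.
King squares — f1: attacked by Qg2; h1: attacked by Qg2; f2: attacked by Qg2; g2: attacked by Pf3; h2: attacked by Qg2.
Legal moves for White: none.
In check with no legal moves → checkmate.

checkmate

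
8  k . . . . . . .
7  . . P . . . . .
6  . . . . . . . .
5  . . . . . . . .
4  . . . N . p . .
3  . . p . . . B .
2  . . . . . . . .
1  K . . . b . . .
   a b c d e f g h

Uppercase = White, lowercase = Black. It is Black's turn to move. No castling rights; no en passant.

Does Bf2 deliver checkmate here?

no

After Bf2: white king on a1; in check: no.
White is not in check, so this cannot be checkmate.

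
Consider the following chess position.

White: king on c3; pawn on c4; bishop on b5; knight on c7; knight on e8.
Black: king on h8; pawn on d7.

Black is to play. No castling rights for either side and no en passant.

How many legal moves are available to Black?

Black to move; king on h8.
In check: no.
Legal moves: Kg8, Kh7, d6, d5.
Count: 4.

4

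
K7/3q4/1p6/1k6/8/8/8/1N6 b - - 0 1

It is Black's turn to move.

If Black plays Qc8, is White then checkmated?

After Qc8: white king on a8; in check: yes, from the black queen on c8.
White has 1 legal reply: Ka7.
In check but a legal move exists → not checkmate.

no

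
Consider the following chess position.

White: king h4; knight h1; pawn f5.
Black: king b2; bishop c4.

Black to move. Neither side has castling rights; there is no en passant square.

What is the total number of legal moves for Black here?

Black to move; king on b2.
In check: no.
Legal moves: Bg8, Bf7, Be6, Ba6, Bd5, Bb5, Bd3, Bb3, Be2, Ba2, Bf1, Kc3, Kb3, Ka3, Kc2, Ka2, Kc1, Kb1, Ka1.
Count: 19.

19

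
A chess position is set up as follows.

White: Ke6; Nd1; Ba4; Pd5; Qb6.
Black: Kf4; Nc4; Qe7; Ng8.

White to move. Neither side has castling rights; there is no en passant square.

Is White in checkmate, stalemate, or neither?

White to move; white king on e6.
In check: yes, from the black queen on e7.
King squares — d5: own pawn; e5: attacked by Nc4; f5: attacked by Kf4; d6: attacked by Nc4; f6: attacked by Qe7; d7: attacked by Qe7; e7: attacked by Ng8; f7: attacked by Qe7.
Legal moves for White: none.
In check with no legal moves → checkmate.

checkmate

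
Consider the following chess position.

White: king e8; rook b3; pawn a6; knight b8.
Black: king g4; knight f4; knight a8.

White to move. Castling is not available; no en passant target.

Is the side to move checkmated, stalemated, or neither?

neither

White to move; white king on e8.
In check: no.
Legal moves for White include: Kf8, Kd8, Kf7, Ke7, Kd7, Nd7, Nc6, Rb7, Rb6, Rb5, Rb4, Rh3, Rg3+, Rf3, Re3, Rd3, Rc3, Ra3, ... (list truncated; more exist).
White has legal moves and is not in check → neither.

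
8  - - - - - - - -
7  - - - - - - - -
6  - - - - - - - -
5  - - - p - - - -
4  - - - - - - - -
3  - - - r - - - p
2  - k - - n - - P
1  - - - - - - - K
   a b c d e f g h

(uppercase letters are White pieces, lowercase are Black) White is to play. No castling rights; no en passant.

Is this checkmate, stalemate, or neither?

stalemate

White to move; white king on h1.
In check: no.
King squares — g1: attacked by Ne2; g2: attacked by Ph3; h2: own pawn.
Legal moves for White: none.
Not in check and no legal moves → stalemate.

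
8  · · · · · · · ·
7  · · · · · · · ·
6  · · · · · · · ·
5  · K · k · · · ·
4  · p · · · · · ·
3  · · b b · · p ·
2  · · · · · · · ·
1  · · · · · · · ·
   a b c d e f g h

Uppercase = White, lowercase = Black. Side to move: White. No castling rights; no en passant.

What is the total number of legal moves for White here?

3

White to move; king on b5.
In check: yes, from the black bishop on d3.
Legal moves: Kb6, Ka5, Ka4.
Count: 3.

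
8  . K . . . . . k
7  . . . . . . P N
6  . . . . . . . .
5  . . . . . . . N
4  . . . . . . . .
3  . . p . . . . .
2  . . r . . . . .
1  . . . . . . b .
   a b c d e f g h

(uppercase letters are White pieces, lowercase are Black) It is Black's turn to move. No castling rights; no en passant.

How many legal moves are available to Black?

Black to move; king on h8.
In check: yes, from the white pawn on g7.
Legal moves: Kg8, Kxh7.
Count: 2.

2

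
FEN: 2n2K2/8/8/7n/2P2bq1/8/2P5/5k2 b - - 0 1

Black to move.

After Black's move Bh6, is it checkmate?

no

After Bh6: white king on f8; in check: yes, from the black bishop on h6.
White has 2 legal replies: Ke8, Kf7.
In check but a legal move exists → not checkmate.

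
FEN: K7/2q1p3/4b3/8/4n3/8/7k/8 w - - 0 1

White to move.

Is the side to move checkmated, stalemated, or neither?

White to move; white king on a8.
In check: no.
King squares — a7: attacked by Qc7; b7: attacked by Qc7; b8: attacked by Qc7.
Legal moves for White: none.
Not in check and no legal moves → stalemate.

stalemate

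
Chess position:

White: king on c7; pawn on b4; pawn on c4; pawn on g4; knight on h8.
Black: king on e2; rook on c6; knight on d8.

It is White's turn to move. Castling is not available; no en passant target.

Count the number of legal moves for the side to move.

3

White to move; king on c7.
In check: yes, from the black rook on c6.
Legal moves: Kxd8, Kb8, Kd7.
Count: 3.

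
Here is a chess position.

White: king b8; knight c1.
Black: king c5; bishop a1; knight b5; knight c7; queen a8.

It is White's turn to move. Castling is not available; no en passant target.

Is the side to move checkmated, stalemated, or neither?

checkmate

White to move; white king on b8.
In check: yes, from the black queen on a8.
King squares — a7: attacked by Nb5; b7: attacked by Qa8; c7: attacked by Nb5; a8: attacked by Nc7; c8: attacked by Qa8.
Legal moves for White: none.
In check with no legal moves → checkmate.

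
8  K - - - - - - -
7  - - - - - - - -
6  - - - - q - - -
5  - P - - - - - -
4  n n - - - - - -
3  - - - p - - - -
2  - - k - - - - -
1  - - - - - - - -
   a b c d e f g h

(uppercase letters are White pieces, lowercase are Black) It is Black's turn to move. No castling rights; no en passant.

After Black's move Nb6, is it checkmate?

no

After Nb6: white king on a8; in check: yes, from the black knight on b6.
White has 3 legal replies: Kb8, Kb7, Ka7.
In check but a legal move exists → not checkmate.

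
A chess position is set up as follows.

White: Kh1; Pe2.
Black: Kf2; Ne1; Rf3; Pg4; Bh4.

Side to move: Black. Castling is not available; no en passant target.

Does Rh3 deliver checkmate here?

After Rh3: white king on h1; in check: yes, from the black rook on h3.
King squares — g1: attacked by Kf2; g2: attacked by Ne1; h2: attacked by Rh3.
White has no legal moves → checkmate.

yes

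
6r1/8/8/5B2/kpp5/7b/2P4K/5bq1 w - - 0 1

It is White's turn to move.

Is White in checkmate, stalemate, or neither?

checkmate

White to move; white king on h2.
In check: yes, from the black queen on g1.
King squares — g1: attacked by Rg8; h1: attacked by Qg1; g2: attacked by Bf1; g3: attacked by Qg1; h3: attacked by Bf1.
Legal moves for White: none.
In check with no legal moves → checkmate.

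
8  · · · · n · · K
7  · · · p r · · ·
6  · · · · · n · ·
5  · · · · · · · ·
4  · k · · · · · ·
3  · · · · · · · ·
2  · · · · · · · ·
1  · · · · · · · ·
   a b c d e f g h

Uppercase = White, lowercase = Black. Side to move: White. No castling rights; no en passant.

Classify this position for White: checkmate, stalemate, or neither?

White to move; white king on h8.
In check: no.
King squares — g7: attacked by Re7; h7: attacked by Nf6; g8: attacked by Nf6.
Legal moves for White: none.
Not in check and no legal moves → stalemate.

stalemate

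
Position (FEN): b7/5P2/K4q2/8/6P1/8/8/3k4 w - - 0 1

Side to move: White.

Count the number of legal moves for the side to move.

3

White to move; king on a6.
In check: yes, from the black queen on f6.
Legal moves: Ka7, Kb5, Ka5.
Count: 3.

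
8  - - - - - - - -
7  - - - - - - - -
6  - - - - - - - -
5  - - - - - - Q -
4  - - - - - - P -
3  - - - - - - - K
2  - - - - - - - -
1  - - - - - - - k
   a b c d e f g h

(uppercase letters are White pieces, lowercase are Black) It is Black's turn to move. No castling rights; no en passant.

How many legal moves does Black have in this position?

Black to move; king on h1.
In check: no.
Legal moves: Kg1.
Count: 1.

1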